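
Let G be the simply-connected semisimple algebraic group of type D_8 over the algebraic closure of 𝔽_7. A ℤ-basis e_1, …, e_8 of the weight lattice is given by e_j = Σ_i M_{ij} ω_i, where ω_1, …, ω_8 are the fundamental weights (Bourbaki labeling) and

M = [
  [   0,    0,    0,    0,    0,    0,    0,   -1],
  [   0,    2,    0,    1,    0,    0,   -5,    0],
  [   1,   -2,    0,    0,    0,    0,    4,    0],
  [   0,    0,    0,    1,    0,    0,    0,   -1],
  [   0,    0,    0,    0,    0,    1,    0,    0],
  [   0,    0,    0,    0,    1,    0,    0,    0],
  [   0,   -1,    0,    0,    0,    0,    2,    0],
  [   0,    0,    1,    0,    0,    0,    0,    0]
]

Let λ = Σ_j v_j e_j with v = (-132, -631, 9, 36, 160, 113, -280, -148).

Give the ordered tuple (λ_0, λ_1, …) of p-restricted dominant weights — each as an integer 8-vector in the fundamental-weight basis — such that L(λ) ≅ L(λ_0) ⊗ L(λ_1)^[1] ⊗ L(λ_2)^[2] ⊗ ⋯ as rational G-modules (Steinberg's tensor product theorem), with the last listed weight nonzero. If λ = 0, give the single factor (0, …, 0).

((1, 6, 3, 2, 1, 6, 1, 2), (0, 3, 1, 5, 2, 1, 3, 1), (3, 3, 0, 3, 2, 3, 1, 0))

In the fundamental-weight basis, λ has coordinates c = M·v (v = (-132, -631, 9, 36, 160, 113, -280, -148)):
  c_1 = 0*-132 + 0*-631 + 0*9 + 0*36 + 0*160 + 0*113 + 0*-280 + -1*-148 = 148
  c_2 = 0*-132 + 2*-631 + 0*9 + 1*36 + 0*160 + 0*113 + -5*-280 + 0*-148 = 174
  c_3 = 1*-132 + -2*-631 + 0*9 + 0*36 + 0*160 + 0*113 + 4*-280 + 0*-148 = 10
  c_4 = 0*-132 + 0*-631 + 0*9 + 1*36 + 0*160 + 0*113 + 0*-280 + -1*-148 = 184
  c_5 = 0*-132 + 0*-631 + 0*9 + 0*36 + 0*160 + 1*113 + 0*-280 + 0*-148 = 113
  c_6 = 0*-132 + 0*-631 + 0*9 + 0*36 + 1*160 + 0*113 + 0*-280 + 0*-148 = 160
  c_7 = 0*-132 + -1*-631 + 0*9 + 0*36 + 0*160 + 0*113 + 2*-280 + 0*-148 = 71
  c_8 = 0*-132 + 0*-631 + 1*9 + 0*36 + 0*160 + 0*113 + 0*-280 + 0*-148 = 9
p = 7; digits c_i = Σ_j d_{ij}·7^j, 0 ≤ d_{ij} < 7:
  c_1 = 148 = 1·7^0 + 0·7^1 + 3·7^2
  c_2 = 174 = 6·7^0 + 3·7^1 + 3·7^2
  c_3 = 10 = 3·7^0 + 1·7^1
  c_4 = 184 = 2·7^0 + 5·7^1 + 3·7^2
  c_5 = 113 = 1·7^0 + 2·7^1 + 2·7^2
  c_6 = 160 = 6·7^0 + 1·7^1 + 3·7^2
  c_7 = 71 = 1·7^0 + 3·7^1 + 1·7^2
  c_8 = 9 = 2·7^0 + 1·7^1
λ_0 = (1, 6, 3, 2, 1, 6, 1, 2)
λ_1 = (0, 3, 1, 5, 2, 1, 3, 1)
λ_2 = (3, 3, 0, 3, 2, 3, 1, 0)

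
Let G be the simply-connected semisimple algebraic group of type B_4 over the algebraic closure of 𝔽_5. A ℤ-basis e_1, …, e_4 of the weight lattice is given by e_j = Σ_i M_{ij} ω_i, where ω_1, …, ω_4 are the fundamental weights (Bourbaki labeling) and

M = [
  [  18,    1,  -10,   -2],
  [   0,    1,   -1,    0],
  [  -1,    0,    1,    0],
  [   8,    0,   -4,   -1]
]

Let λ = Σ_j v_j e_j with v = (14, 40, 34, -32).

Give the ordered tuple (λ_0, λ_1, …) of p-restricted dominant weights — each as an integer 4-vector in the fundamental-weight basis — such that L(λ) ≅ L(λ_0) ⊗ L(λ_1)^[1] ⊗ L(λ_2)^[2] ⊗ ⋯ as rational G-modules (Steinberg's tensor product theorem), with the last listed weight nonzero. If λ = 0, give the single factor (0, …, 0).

((1, 1, 0, 3), (3, 1, 4, 1))

Compute c_i = Σ_j M_{ij} v_j with v = (14, 40, 34, -32):
  c_1 = 18*14 + 1*40 + -10*34 + -2*-32 = 16
  c_2 = 0*14 + 1*40 + -1*34 + 0*-32 = 6
  c_3 = -1*14 + 0*40 + 1*34 + 0*-32 = 20
  c_4 = 8*14 + 0*40 + -4*34 + -1*-32 = 8
p = 5; digits c_i = Σ_j d_{ij}·5^j, 0 ≤ d_{ij} < 5:
  c_1 = 16 = 1·5^0 + 3·5^1
  c_2 = 6 = 1·5^0 + 1·5^1
  c_3 = 20 = 0·5^0 + 4·5^1
  c_4 = 8 = 3·5^0 + 1·5^1
λ_0 = (1, 1, 0, 3)
λ_1 = (3, 1, 4, 1)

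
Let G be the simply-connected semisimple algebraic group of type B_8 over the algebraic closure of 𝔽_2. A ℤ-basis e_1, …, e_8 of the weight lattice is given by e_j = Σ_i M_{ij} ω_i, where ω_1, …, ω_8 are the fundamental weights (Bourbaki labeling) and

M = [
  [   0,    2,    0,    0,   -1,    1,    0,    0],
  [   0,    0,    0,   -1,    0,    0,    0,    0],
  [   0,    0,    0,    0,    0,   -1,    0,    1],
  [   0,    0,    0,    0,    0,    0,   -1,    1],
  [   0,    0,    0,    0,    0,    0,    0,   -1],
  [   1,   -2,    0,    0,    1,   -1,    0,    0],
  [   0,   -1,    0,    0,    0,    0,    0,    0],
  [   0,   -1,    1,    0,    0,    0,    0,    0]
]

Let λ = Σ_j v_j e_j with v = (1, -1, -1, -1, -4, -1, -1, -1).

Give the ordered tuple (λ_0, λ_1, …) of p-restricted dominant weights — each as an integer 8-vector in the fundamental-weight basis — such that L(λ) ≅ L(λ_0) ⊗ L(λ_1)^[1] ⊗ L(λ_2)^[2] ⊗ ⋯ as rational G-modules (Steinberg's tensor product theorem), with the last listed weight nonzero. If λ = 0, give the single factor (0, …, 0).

Compute c_i = Σ_j M_{ij} v_j with v = (1, -1, -1, -1, -4, -1, -1, -1):
  c_1 = (0)·(1) + (2)·(-1) + (0)·(-1) + (0)·(-1) + (-1)·(-4) + (1)·(-1) + (0)·(-1) + (0)·(-1) = 1
  c_2 = (0)·(1) + (0)·(-1) + (0)·(-1) + (-1)·(-1) + (0)·(-4) + (0)·(-1) + (0)·(-1) + (0)·(-1) = 1
  c_3 = (0)·(1) + (0)·(-1) + (0)·(-1) + (0)·(-1) + (0)·(-4) + (-1)·(-1) + (0)·(-1) + (1)·(-1) = 0
  c_4 = (0)·(1) + (0)·(-1) + (0)·(-1) + (0)·(-1) + (0)·(-4) + (0)·(-1) + (-1)·(-1) + (1)·(-1) = 0
  c_5 = (0)·(1) + (0)·(-1) + (0)·(-1) + (0)·(-1) + (0)·(-4) + (0)·(-1) + (0)·(-1) + (-1)·(-1) = 1
  c_6 = (1)·(1) + (-2)·(-1) + (0)·(-1) + (0)·(-1) + (1)·(-4) + (-1)·(-1) + (0)·(-1) + (0)·(-1) = 0
  c_7 = (0)·(1) + (-1)·(-1) + (0)·(-1) + (0)·(-1) + (0)·(-4) + (0)·(-1) + (0)·(-1) + (0)·(-1) = 1
  c_8 = (0)·(1) + (-1)·(-1) + (1)·(-1) + (0)·(-1) + (0)·(-4) + (0)·(-1) + (0)·(-1) + (0)·(-1) = 0
Base-2 expansion of each c_i:
  c_1 = 1 = 1·2^0
  c_2 = 1 = 1·2^0
  c_3 = 0
  c_4 = 0
  c_5 = 1 = 1·2^0
  c_6 = 0
  c_7 = 1 = 1·2^0
  c_8 = 0
λ_0 = (1, 1, 0, 0, 1, 0, 1, 0)

((1, 1, 0, 0, 1, 0, 1, 0),)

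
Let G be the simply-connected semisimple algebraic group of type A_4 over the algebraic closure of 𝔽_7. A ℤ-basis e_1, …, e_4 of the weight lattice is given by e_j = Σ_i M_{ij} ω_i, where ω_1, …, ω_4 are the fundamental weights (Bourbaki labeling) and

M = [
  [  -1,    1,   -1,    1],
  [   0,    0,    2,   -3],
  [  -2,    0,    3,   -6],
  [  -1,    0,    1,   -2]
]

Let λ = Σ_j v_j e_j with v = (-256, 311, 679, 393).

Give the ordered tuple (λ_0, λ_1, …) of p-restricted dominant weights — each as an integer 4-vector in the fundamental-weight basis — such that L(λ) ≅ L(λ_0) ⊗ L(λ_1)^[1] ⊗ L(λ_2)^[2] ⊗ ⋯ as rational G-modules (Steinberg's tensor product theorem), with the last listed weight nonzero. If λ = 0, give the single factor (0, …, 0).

((1, 4, 2, 2), (5, 4, 6, 0), (5, 3, 3, 3))

Change of basis e → ω: c = M·v where v = (-256, 311, 679, 393):
  c_1 = (-1)·(-256) + 1·311 + (-1)·(679) + 1·393 = 281
  c_2 = (0)·(-256) + 0·311 + 2·679 + (-3)·(393) = 179
  c_3 = (-2)·(-256) + 0·311 + 3·679 + (-6)·(393) = 191
  c_4 = (-1)·(-256) + 0·311 + 1·679 + (-2)·(393) = 149
Base-7 expansion of each c_i:
  c_1 = 281 = 1·7^0 + 5·7^1 + 5·7^2
  c_2 = 179 = 4·7^0 + 4·7^1 + 3·7^2
  c_3 = 191 = 2·7^0 + 6·7^1 + 3·7^2
  c_4 = 149 = 2·7^0 + 0·7^1 + 3·7^2
Factor λ_0 = (1, 4, 2, 2)
Factor λ_1 = (5, 4, 6, 0)
Factor λ_2 = (5, 3, 3, 3)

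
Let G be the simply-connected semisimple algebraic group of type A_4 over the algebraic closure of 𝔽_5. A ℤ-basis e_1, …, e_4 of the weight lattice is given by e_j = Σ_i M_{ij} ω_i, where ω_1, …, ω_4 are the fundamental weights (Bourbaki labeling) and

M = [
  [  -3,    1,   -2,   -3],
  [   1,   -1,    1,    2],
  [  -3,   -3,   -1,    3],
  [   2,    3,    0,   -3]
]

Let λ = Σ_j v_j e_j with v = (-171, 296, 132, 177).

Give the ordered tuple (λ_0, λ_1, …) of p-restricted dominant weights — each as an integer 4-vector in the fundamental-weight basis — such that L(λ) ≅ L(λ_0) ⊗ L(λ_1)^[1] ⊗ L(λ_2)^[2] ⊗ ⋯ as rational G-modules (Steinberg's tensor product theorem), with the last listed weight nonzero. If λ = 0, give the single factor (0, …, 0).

((4, 4, 4, 0), (2, 3, 4, 3))

Compute c_i = Σ_j M_{ij} v_j with v = (-171, 296, 132, 177):
  c_1 = (-3)·(-171) + 1·296 + (-2)·(132) + (-3)·(177) = 14
  c_2 = (1)·(-171) + (-1)·(296) + 1·132 + 2·177 = 19
  c_3 = (-3)·(-171) + (-3)·(296) + (-1)·(132) + 3·177 = 24
  c_4 = (2)·(-171) + 3·296 + 0·132 + (-3)·(177) = 15
p = 5; digits c_i = Σ_j d_{ij}·5^j, 0 ≤ d_{ij} < 5:
  c_1 = 14 = 4·5^0 + 2·5^1
  c_2 = 19 = 4·5^0 + 3·5^1
  c_3 = 24 = 4·5^0 + 4·5^1
  c_4 = 15 = 0·5^0 + 3·5^1
λ_0 = (4, 4, 4, 0)
λ_1 = (2, 3, 4, 3)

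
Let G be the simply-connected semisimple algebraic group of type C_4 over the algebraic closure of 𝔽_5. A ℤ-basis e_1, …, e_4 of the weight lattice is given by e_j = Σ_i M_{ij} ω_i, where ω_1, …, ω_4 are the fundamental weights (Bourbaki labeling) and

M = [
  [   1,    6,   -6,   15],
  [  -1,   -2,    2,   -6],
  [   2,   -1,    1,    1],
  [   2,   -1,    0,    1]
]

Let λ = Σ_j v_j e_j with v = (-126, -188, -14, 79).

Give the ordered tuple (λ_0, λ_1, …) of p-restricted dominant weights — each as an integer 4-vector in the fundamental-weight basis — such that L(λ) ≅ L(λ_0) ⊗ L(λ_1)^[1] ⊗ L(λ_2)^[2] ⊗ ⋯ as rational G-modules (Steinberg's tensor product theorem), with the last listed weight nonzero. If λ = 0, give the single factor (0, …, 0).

((0, 0, 1, 0), (3, 0, 0, 3))

ω-coordinates c = M·v, v = (-126, -188, -14, 79):
  c_1 = (1)·(-126) + (6)·(-188) + (-6)·(-14) + 15·79 = 15
  c_2 = (-1)·(-126) + (-2)·(-188) + (2)·(-14) + (-6)·(79) = 0
  c_3 = (2)·(-126) + (-1)·(-188) + (1)·(-14) + 1·79 = 1
  c_4 = (2)·(-126) + (-1)·(-188) + (0)·(-14) + 1·79 = 15
p = 5; digits c_i = Σ_j d_{ij}·5^j, 0 ≤ d_{ij} < 5:
  c_1 = 15 = 0·5^0 + 3·5^1
  c_2 = 0
  c_3 = 1 = 1·5^0
  c_4 = 15 = 0·5^0 + 3·5^1
λ_0 = (0, 0, 1, 0)
λ_1 = (3, 0, 0, 3)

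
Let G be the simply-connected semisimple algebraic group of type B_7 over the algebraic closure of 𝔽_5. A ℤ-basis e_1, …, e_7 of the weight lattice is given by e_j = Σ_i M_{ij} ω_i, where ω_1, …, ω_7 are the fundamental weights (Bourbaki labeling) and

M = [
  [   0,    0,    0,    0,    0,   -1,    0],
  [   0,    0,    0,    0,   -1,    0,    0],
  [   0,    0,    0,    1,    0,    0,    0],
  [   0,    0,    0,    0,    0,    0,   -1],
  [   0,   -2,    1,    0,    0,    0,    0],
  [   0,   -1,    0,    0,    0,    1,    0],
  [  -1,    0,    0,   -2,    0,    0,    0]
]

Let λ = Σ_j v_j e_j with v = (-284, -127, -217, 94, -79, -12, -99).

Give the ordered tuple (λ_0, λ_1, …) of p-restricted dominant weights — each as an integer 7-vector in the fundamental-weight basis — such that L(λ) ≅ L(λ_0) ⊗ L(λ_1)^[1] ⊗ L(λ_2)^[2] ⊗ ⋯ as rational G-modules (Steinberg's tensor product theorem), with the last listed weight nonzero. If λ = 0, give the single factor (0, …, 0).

((2, 4, 4, 4, 2, 0, 1), (2, 0, 3, 4, 2, 3, 4), (0, 3, 3, 3, 1, 4, 3))

Converting to the ω-basis (c_i = row i of M dotted with v = (-284, -127, -217, 94, -79, -12, -99)):
  c_1 = 0*-284 + 0*-127 + 0*-217 + 0*94 + 0*-79 + -1*-12 + 0*-99 = 12
  c_2 = 0*-284 + 0*-127 + 0*-217 + 0*94 + -1*-79 + 0*-12 + 0*-99 = 79
  c_3 = 0*-284 + 0*-127 + 0*-217 + 1*94 + 0*-79 + 0*-12 + 0*-99 = 94
  c_4 = 0*-284 + 0*-127 + 0*-217 + 0*94 + 0*-79 + 0*-12 + -1*-99 = 99
  c_5 = 0*-284 + -2*-127 + 1*-217 + 0*94 + 0*-79 + 0*-12 + 0*-99 = 37
  c_6 = 0*-284 + -1*-127 + 0*-217 + 0*94 + 0*-79 + 1*-12 + 0*-99 = 115
  c_7 = -1*-284 + 0*-127 + 0*-217 + -2*94 + 0*-79 + 0*-12 + 0*-99 = 96
Writing each c_i in base p = 5:
  c_1 = 12 = 2·5^0 + 2·5^1
  c_2 = 79 = 4·5^0 + 0·5^1 + 3·5^2
  c_3 = 94 = 4·5^0 + 3·5^1 + 3·5^2
  c_4 = 99 = 4·5^0 + 4·5^1 + 3·5^2
  c_5 = 37 = 2·5^0 + 2·5^1 + 1·5^2
  c_6 = 115 = 0·5^0 + 3·5^1 + 4·5^2
  c_7 = 96 = 1·5^0 + 4·5^1 + 3·5^2
Factor λ_0 = (2, 4, 4, 4, 2, 0, 1)
Factor λ_1 = (2, 0, 3, 4, 2, 3, 4)
Factor λ_2 = (0, 3, 3, 3, 1, 4, 3)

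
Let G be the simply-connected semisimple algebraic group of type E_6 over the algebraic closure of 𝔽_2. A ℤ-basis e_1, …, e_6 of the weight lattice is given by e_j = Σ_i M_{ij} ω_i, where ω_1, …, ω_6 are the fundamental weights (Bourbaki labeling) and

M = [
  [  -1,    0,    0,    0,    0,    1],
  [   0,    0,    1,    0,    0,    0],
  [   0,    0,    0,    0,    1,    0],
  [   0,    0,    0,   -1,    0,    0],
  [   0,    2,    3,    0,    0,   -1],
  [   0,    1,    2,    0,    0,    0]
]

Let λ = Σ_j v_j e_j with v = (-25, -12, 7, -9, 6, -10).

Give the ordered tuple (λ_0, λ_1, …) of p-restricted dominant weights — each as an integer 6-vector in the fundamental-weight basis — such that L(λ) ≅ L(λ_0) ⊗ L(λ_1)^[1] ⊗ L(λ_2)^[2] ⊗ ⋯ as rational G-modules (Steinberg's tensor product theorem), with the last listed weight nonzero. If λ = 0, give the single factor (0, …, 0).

((1, 1, 0, 1, 1, 0), (1, 1, 1, 0, 1, 1), (1, 1, 1, 0, 1, 0), (1, 0, 0, 1, 0, 0))

ω-coordinates c = M·v, v = (-25, -12, 7, -9, 6, -10):
  c_1 = (-1)·(-25) + (0)·(-12) + (0)·(7) + (0)·(-9) + (0)·(6) + (1)·(-10) = 15
  c_2 = (0)·(-25) + (0)·(-12) + (1)·(7) + (0)·(-9) + (0)·(6) + (0)·(-10) = 7
  c_3 = (0)·(-25) + (0)·(-12) + (0)·(7) + (0)·(-9) + (1)·(6) + (0)·(-10) = 6
  c_4 = (0)·(-25) + (0)·(-12) + (0)·(7) + (-1)·(-9) + (0)·(6) + (0)·(-10) = 9
  c_5 = (0)·(-25) + (2)·(-12) + (3)·(7) + (0)·(-9) + (0)·(6) + (-1)·(-10) = 7
  c_6 = (0)·(-25) + (1)·(-12) + (2)·(7) + (0)·(-9) + (0)·(6) + (0)·(-10) = 2
p = 2; digits c_i = Σ_j d_{ij}·2^j, 0 ≤ d_{ij} < 2:
  c_1 = 15 = 1·2^0 + 1·2^1 + 1·2^2 + 1·2^3
  c_2 = 7 = 1·2^0 + 1·2^1 + 1·2^2
  c_3 = 6 = 0·2^0 + 1·2^1 + 1·2^2
  c_4 = 9 = 1·2^0 + 0·2^1 + 0·2^2 + 1·2^3
  c_5 = 7 = 1·2^0 + 1·2^1 + 1·2^2
  c_6 = 2 = 0·2^0 + 1·2^1
p-restricted factor λ_0 = (1, 1, 0, 1, 1, 0)
p-restricted factor λ_1 = (1, 1, 1, 0, 1, 1)
p-restricted factor λ_2 = (1, 1, 1, 0, 1, 0)
p-restricted factor λ_3 = (1, 0, 0, 1, 0, 0)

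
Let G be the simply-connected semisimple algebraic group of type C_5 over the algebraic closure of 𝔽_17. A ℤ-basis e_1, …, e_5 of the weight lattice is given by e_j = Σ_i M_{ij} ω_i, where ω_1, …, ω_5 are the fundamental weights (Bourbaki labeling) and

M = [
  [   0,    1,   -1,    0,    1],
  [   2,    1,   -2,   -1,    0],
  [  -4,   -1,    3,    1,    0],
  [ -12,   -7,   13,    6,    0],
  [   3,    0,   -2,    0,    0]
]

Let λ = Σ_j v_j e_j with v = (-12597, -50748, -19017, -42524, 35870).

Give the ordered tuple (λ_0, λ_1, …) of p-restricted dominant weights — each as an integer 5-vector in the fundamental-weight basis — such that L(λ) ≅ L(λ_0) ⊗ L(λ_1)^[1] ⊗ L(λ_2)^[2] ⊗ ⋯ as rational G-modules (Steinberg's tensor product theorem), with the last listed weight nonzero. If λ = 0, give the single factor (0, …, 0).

((8, 9, 14, 6, 5), (5, 16, 6, 16, 14), (14, 15, 5, 13, 0))

In the fundamental-weight basis, λ has coordinates c = M·v (v = (-12597, -50748, -19017, -42524, 35870)):
  c_1 = (0)·(-12597) + (1)·(-50748) + (-1)·(-19017) + (0)·(-42524) + (1)·(35870) = 4139
  c_2 = (2)·(-12597) + (1)·(-50748) + (-2)·(-19017) + (-1)·(-42524) + (0)·(35870) = 4616
  c_3 = (-4)·(-12597) + (-1)·(-50748) + (3)·(-19017) + (1)·(-42524) + (0)·(35870) = 1561
  c_4 = (-12)·(-12597) + (-7)·(-50748) + (13)·(-19017) + (6)·(-42524) + (0)·(35870) = 4035
  c_5 = (3)·(-12597) + (0)·(-50748) + (-2)·(-19017) + (0)·(-42524) + (0)·(35870) = 243
Writing each c_i in base p = 17:
  c_1 = 4139 = 8·17^0 + 5·17^1 + 14·17^2
  c_2 = 4616 = 9·17^0 + 16·17^1 + 15·17^2
  c_3 = 1561 = 14·17^0 + 6·17^1 + 5·17^2
  c_4 = 4035 = 6·17^0 + 16·17^1 + 13·17^2
  c_5 = 243 = 5·17^0 + 14·17^1
Factor λ_0 = (8, 9, 14, 6, 5)
Factor λ_1 = (5, 16, 6, 16, 14)
Factor λ_2 = (14, 15, 5, 13, 0)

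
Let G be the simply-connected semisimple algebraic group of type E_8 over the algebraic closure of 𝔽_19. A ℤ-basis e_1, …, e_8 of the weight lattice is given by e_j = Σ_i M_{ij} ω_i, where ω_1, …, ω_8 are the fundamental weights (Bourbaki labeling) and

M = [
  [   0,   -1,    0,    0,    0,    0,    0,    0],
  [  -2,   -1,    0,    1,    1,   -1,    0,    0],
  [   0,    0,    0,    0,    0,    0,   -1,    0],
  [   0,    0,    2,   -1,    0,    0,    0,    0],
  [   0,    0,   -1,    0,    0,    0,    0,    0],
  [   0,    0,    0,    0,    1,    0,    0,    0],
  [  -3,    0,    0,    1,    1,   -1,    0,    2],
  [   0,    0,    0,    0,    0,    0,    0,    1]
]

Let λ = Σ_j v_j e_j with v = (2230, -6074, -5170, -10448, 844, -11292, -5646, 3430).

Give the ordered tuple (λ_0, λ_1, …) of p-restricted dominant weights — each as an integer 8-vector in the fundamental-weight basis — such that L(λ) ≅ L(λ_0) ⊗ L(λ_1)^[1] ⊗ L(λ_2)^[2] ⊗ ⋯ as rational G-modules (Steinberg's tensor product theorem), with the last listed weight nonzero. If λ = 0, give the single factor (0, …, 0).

Compute c_i = Σ_j M_{ij} v_j with v = (2230, -6074, -5170, -10448, 844, -11292, -5646, 3430):
  c_1 = 0·2230 + (-1)·(-6074) + (0)·(-5170) + (0)·(-10448) + 0·844 + (0)·(-11292) + (0)·(-5646) + 0·3430 = 6074
  c_2 = (-2)·(2230) + (-1)·(-6074) + (0)·(-5170) + (1)·(-10448) + 1·844 + (-1)·(-11292) + (0)·(-5646) + 0·3430 = 3302
  c_3 = 0·2230 + (0)·(-6074) + (0)·(-5170) + (0)·(-10448) + 0·844 + (0)·(-11292) + (-1)·(-5646) + 0·3430 = 5646
  c_4 = 0·2230 + (0)·(-6074) + (2)·(-5170) + (-1)·(-10448) + 0·844 + (0)·(-11292) + (0)·(-5646) + 0·3430 = 108
  c_5 = 0·2230 + (0)·(-6074) + (-1)·(-5170) + (0)·(-10448) + 0·844 + (0)·(-11292) + (0)·(-5646) + 0·3430 = 5170
  c_6 = 0·2230 + (0)·(-6074) + (0)·(-5170) + (0)·(-10448) + 1·844 + (0)·(-11292) + (0)·(-5646) + 0·3430 = 844
  c_7 = (-3)·(2230) + (0)·(-6074) + (0)·(-5170) + (1)·(-10448) + 1·844 + (-1)·(-11292) + (0)·(-5646) + 2·3430 = 1858
  c_8 = 0·2230 + (0)·(-6074) + (0)·(-5170) + (0)·(-10448) + 0·844 + (0)·(-11292) + (0)·(-5646) + 1·3430 = 3430
Expand coordinatewise in base 19:
  c_1 = 6074 = 13·19^0 + 15·19^1 + 16·19^2
  c_2 = 3302 = 15·19^0 + 2·19^1 + 9·19^2
  c_3 = 5646 = 3·19^0 + 12·19^1 + 15·19^2
  c_4 = 108 = 13·19^0 + 5·19^1
  c_5 = 5170 = 2·19^0 + 6·19^1 + 14·19^2
  c_6 = 844 = 8·19^0 + 6·19^1 + 2·19^2
  c_7 = 1858 = 15·19^0 + 2·19^1 + 5·19^2
  c_8 = 3430 = 10·19^0 + 9·19^1 + 9·19^2
λ_0 = (13, 15, 3, 13, 2, 8, 15, 10)
λ_1 = (15, 2, 12, 5, 6, 6, 2, 9)
λ_2 = (16, 9, 15, 0, 14, 2, 5, 9)

((13, 15, 3, 13, 2, 8, 15, 10), (15, 2, 12, 5, 6, 6, 2, 9), (16, 9, 15, 0, 14, 2, 5, 9))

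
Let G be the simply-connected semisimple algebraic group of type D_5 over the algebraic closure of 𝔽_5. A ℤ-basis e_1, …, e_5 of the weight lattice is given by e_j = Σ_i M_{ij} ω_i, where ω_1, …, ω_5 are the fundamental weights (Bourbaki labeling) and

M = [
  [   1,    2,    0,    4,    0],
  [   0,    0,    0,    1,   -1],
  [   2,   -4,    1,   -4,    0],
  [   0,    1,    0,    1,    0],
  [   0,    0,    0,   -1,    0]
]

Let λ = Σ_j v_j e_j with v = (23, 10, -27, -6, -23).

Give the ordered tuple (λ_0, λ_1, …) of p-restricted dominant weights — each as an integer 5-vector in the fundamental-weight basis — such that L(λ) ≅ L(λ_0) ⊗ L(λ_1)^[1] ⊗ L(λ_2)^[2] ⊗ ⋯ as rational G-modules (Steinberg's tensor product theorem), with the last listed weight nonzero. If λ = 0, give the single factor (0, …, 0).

((4, 2, 3, 4, 1), (3, 3, 0, 0, 1))

Converting to the ω-basis (c_i = row i of M dotted with v = (23, 10, -27, -6, -23)):
  c_1 = 1*23 + 2*10 + 0*-27 + 4*-6 + 0*-23 = 19
  c_2 = 0*23 + 0*10 + 0*-27 + 1*-6 + -1*-23 = 17
  c_3 = 2*23 + -4*10 + 1*-27 + -4*-6 + 0*-23 = 3
  c_4 = 0*23 + 1*10 + 0*-27 + 1*-6 + 0*-23 = 4
  c_5 = 0*23 + 0*10 + 0*-27 + -1*-6 + 0*-23 = 6
p = 5; digits c_i = Σ_j d_{ij}·5^j, 0 ≤ d_{ij} < 5:
  c_1 = 19 = 4·5^0 + 3·5^1
  c_2 = 17 = 2·5^0 + 3·5^1
  c_3 = 3 = 3·5^0
  c_4 = 4 = 4·5^0
  c_5 = 6 = 1·5^0 + 1·5^1
λ_0 = (4, 2, 3, 4, 1)
λ_1 = (3, 3, 0, 0, 1)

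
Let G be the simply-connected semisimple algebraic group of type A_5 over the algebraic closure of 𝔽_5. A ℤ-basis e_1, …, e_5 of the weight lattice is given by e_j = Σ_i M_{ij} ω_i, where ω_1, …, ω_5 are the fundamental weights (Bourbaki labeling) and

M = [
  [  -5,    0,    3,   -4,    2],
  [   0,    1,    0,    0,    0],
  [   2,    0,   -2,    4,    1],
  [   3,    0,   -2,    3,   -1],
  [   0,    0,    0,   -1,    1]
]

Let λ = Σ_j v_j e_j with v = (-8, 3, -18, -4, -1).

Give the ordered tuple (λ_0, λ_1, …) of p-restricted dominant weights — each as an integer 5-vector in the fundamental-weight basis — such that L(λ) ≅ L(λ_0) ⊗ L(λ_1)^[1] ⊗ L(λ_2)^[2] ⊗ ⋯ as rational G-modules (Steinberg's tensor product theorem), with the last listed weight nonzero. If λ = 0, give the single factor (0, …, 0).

Compute c_i = Σ_j M_{ij} v_j with v = (-8, 3, -18, -4, -1):
  c_1 = -5*-8 + 0*3 + 3*-18 + -4*-4 + 2*-1 = 0
  c_2 = 0*-8 + 1*3 + 0*-18 + 0*-4 + 0*-1 = 3
  c_3 = 2*-8 + 0*3 + -2*-18 + 4*-4 + 1*-1 = 3
  c_4 = 3*-8 + 0*3 + -2*-18 + 3*-4 + -1*-1 = 1
  c_5 = 0*-8 + 0*3 + 0*-18 + -1*-4 + 1*-1 = 3
p = 5; digits c_i = Σ_j d_{ij}·5^j, 0 ≤ d_{ij} < 5:
  c_1 = 0
  c_2 = 3 = 3·5^0
  c_3 = 3 = 3·5^0
  c_4 = 1 = 1·5^0
  c_5 = 3 = 3·5^0
p-restricted factor λ_0 = (0, 3, 3, 1, 3)

((0, 3, 3, 1, 3),)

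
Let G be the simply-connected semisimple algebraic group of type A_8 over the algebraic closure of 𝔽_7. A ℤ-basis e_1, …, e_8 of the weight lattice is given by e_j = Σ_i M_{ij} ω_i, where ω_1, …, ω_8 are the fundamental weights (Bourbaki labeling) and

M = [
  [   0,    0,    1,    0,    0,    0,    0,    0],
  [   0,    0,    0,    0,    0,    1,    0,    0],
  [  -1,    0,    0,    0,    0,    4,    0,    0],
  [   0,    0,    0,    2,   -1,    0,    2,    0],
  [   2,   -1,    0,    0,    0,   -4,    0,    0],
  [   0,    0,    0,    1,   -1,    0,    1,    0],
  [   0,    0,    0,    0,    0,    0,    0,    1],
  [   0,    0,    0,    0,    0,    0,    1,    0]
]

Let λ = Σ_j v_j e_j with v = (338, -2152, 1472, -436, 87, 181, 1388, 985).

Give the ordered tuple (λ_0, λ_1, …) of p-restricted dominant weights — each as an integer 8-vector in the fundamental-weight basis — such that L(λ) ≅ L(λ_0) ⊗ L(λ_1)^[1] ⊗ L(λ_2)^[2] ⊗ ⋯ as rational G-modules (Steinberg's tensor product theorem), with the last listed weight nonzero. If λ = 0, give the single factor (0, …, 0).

In the fundamental-weight basis, λ has coordinates c = M·v (v = (338, -2152, 1472, -436, 87, 181, 1388, 985)):
  c_1 = (0)·(338) + (0)·(-2152) + (1)·(1472) + (0)·(-436) + (0)·(87) + (0)·(181) + (0)·(1388) + (0)·(985) = 1472
  c_2 = (0)·(338) + (0)·(-2152) + (0)·(1472) + (0)·(-436) + (0)·(87) + (1)·(181) + (0)·(1388) + (0)·(985) = 181
  c_3 = (-1)·(338) + (0)·(-2152) + (0)·(1472) + (0)·(-436) + (0)·(87) + (4)·(181) + (0)·(1388) + (0)·(985) = 386
  c_4 = (0)·(338) + (0)·(-2152) + (0)·(1472) + (2)·(-436) + (-1)·(87) + (0)·(181) + (2)·(1388) + (0)·(985) = 1817
  c_5 = (2)·(338) + (-1)·(-2152) + (0)·(1472) + (0)·(-436) + (0)·(87) + (-4)·(181) + (0)·(1388) + (0)·(985) = 2104
  c_6 = (0)·(338) + (0)·(-2152) + (0)·(1472) + (1)·(-436) + (-1)·(87) + (0)·(181) + (1)·(1388) + (0)·(985) = 865
  c_7 = (0)·(338) + (0)·(-2152) + (0)·(1472) + (0)·(-436) + (0)·(87) + (0)·(181) + (0)·(1388) + (1)·(985) = 985
  c_8 = (0)·(338) + (0)·(-2152) + (0)·(1472) + (0)·(-436) + (0)·(87) + (0)·(181) + (1)·(1388) + (0)·(985) = 1388
Writing each c_i in base p = 7:
  c_1 = 1472 = 2·7^0 + 0·7^1 + 2·7^2 + 4·7^3
  c_2 = 181 = 6·7^0 + 4·7^1 + 3·7^2
  c_3 = 386 = 1·7^0 + 6·7^1 + 0·7^2 + 1·7^3
  c_4 = 1817 = 4·7^0 + 0·7^1 + 2·7^2 + 5·7^3
  c_5 = 2104 = 4·7^0 + 6·7^1 + 0·7^2 + 6·7^3
  c_6 = 865 = 4·7^0 + 4·7^1 + 3·7^2 + 2·7^3
  c_7 = 985 = 5·7^0 + 0·7^1 + 6·7^2 + 2·7^3
  c_8 = 1388 = 2·7^0 + 2·7^1 + 0·7^2 + 4·7^3
Factor λ_0 = (2, 6, 1, 4, 4, 4, 5, 2)
Factor λ_1 = (0, 4, 6, 0, 6, 4, 0, 2)
Factor λ_2 = (2, 3, 0, 2, 0, 3, 6, 0)
Factor λ_3 = (4, 0, 1, 5, 6, 2, 2, 4)

((2, 6, 1, 4, 4, 4, 5, 2), (0, 4, 6, 0, 6, 4, 0, 2), (2, 3, 0, 2, 0, 3, 6, 0), (4, 0, 1, 5, 6, 2, 2, 4))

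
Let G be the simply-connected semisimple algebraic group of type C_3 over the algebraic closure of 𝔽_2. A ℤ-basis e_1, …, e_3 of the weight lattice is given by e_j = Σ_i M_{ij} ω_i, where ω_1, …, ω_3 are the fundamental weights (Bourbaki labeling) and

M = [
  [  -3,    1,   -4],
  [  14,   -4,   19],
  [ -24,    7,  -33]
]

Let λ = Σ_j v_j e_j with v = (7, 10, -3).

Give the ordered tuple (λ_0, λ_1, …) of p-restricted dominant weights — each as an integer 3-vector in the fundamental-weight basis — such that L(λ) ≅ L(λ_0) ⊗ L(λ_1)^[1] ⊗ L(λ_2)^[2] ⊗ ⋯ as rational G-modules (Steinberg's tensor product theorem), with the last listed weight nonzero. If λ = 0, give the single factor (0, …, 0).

((1, 1, 1),)

ω-coordinates c = M·v, v = (7, 10, -3):
  c_1 = (-3)·(7) + (1)·(10) + (-4)·(-3) = 1
  c_2 = (14)·(7) + (-4)·(10) + (19)·(-3) = 1
  c_3 = (-24)·(7) + (7)·(10) + (-33)·(-3) = 1
Expand coordinatewise in base 2:
  c_1 = 1 = 1·2^0
  c_2 = 1 = 1·2^0
  c_3 = 1 = 1·2^0
λ_0 = (1, 1, 1)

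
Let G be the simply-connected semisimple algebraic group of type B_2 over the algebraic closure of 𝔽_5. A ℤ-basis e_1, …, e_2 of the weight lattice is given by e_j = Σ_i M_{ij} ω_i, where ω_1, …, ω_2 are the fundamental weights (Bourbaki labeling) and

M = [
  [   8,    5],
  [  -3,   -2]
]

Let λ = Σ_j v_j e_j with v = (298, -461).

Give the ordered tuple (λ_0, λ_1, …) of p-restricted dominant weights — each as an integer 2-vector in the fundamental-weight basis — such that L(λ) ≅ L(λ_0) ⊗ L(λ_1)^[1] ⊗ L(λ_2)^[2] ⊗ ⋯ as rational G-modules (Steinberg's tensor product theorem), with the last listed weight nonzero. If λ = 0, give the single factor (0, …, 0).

Change of basis e → ω: c = M·v where v = (298, -461):
  c_1 = (8)·(298) + (5)·(-461) = 79
  c_2 = (-3)·(298) + (-2)·(-461) = 28
p = 5; digits c_i = Σ_j d_{ij}·5^j, 0 ≤ d_{ij} < 5:
  c_1 = 79 = 4·5^0 + 0·5^1 + 3·5^2
  c_2 = 28 = 3·5^0 + 0·5^1 + 1·5^2
λ_0 = (4, 3)
λ_1 = (0, 0)
λ_2 = (3, 1)

((4, 3), (0, 0), (3, 1))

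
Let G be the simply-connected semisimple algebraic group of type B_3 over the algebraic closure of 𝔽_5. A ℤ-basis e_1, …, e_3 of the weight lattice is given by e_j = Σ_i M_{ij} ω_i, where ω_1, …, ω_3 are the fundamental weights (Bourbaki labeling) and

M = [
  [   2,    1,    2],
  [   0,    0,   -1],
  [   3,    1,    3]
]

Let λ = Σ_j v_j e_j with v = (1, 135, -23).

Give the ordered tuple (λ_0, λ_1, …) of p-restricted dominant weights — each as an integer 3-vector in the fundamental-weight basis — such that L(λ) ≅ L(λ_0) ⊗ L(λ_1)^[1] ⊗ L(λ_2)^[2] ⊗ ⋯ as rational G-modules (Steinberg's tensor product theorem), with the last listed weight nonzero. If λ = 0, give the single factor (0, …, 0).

Compute c_i = Σ_j M_{ij} v_j with v = (1, 135, -23):
  c_1 = 2·1 + 1·135 + (2)·(-23) = 91
  c_2 = 0·1 + 0·135 + (-1)·(-23) = 23
  c_3 = 3·1 + 1·135 + (3)·(-23) = 69
p = 5; digits c_i = Σ_j d_{ij}·5^j, 0 ≤ d_{ij} < 5:
  c_1 = 91 = 1·5^0 + 3·5^1 + 3·5^2
  c_2 = 23 = 3·5^0 + 4·5^1
  c_3 = 69 = 4·5^0 + 3·5^1 + 2·5^2
λ_0 = (1, 3, 4)
λ_1 = (3, 4, 3)
λ_2 = (3, 0, 2)

((1, 3, 4), (3, 4, 3), (3, 0, 2))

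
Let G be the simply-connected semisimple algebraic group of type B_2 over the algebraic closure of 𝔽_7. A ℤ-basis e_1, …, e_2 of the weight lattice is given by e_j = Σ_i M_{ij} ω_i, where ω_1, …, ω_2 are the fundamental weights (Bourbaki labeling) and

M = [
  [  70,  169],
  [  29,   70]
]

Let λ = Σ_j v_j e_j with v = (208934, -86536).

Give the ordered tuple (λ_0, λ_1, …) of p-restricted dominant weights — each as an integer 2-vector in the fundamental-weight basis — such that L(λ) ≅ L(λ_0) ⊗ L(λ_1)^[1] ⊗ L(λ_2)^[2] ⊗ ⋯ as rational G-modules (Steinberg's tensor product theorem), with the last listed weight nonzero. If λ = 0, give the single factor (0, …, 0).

((5, 5), (1, 6), (2, 3), (2, 4))

Change of basis e → ω: c = M·v where v = (208934, -86536):
  c_1 = 70*208934 + 169*-86536 = 796
  c_2 = 29*208934 + 70*-86536 = 1566
Base-7 expansion of each c_i:
  c_1 = 796 = 5·7^0 + 1·7^1 + 2·7^2 + 2·7^3
  c_2 = 1566 = 5·7^0 + 6·7^1 + 3·7^2 + 4·7^3
p-restricted factor λ_0 = (5, 5)
p-restricted factor λ_1 = (1, 6)
p-restricted factor λ_2 = (2, 3)
p-restricted factor λ_3 = (2, 4)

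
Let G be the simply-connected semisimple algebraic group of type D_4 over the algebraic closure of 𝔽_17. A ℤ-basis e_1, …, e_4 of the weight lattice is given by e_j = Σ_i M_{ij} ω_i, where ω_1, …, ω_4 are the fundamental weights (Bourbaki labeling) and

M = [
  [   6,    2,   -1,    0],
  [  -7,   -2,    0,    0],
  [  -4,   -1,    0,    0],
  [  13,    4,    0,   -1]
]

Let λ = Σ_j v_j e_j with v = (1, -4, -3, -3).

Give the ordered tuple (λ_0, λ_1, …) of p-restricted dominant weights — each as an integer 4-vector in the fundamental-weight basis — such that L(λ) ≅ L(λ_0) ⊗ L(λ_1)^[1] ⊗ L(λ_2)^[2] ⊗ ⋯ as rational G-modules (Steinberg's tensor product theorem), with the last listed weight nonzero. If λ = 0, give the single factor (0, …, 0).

((1, 1, 0, 0),)

Change of basis e → ω: c = M·v where v = (1, -4, -3, -3):
  c_1 = 6*1 + 2*-4 + -1*-3 + 0*-3 = 1
  c_2 = -7*1 + -2*-4 + 0*-3 + 0*-3 = 1
  c_3 = -4*1 + -1*-4 + 0*-3 + 0*-3 = 0
  c_4 = 13*1 + 4*-4 + 0*-3 + -1*-3 = 0
Base-17 expansion of each c_i:
  c_1 = 1 = 1·17^0
  c_2 = 1 = 1·17^0
  c_3 = 0
  c_4 = 0
p-restricted factor λ_0 = (1, 1, 0, 0)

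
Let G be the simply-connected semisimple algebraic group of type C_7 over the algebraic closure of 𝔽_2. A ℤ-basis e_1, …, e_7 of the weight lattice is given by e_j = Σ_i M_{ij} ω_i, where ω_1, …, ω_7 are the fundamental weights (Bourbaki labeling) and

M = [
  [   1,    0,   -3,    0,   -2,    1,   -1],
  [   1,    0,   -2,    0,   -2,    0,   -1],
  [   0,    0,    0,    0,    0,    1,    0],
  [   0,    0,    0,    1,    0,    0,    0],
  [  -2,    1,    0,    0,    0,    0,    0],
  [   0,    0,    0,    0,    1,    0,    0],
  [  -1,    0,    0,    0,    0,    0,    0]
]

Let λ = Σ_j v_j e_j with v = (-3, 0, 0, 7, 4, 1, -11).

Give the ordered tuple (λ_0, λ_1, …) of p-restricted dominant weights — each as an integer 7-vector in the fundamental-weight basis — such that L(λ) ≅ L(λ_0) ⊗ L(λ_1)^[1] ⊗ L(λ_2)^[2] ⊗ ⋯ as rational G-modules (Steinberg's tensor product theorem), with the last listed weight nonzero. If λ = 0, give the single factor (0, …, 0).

In the fundamental-weight basis, λ has coordinates c = M·v (v = (-3, 0, 0, 7, 4, 1, -11)):
  c_1 = (1)·(-3) + (0)·(0) + (-3)·(0) + (0)·(7) + (-2)·(4) + (1)·(1) + (-1)·(-11) = 1
  c_2 = (1)·(-3) + (0)·(0) + (-2)·(0) + (0)·(7) + (-2)·(4) + (0)·(1) + (-1)·(-11) = 0
  c_3 = (0)·(-3) + (0)·(0) + (0)·(0) + (0)·(7) + (0)·(4) + (1)·(1) + (0)·(-11) = 1
  c_4 = (0)·(-3) + (0)·(0) + (0)·(0) + (1)·(7) + (0)·(4) + (0)·(1) + (0)·(-11) = 7
  c_5 = (-2)·(-3) + (1)·(0) + (0)·(0) + (0)·(7) + (0)·(4) + (0)·(1) + (0)·(-11) = 6
  c_6 = (0)·(-3) + (0)·(0) + (0)·(0) + (0)·(7) + (1)·(4) + (0)·(1) + (0)·(-11) = 4
  c_7 = (-1)·(-3) + (0)·(0) + (0)·(0) + (0)·(7) + (0)·(4) + (0)·(1) + (0)·(-11) = 3
p = 2; digits c_i = Σ_j d_{ij}·2^j, 0 ≤ d_{ij} < 2:
  c_1 = 1 = 1·2^0
  c_2 = 0
  c_3 = 1 = 1·2^0
  c_4 = 7 = 1·2^0 + 1·2^1 + 1·2^2
  c_5 = 6 = 0·2^0 + 1·2^1 + 1·2^2
  c_6 = 4 = 0·2^0 + 0·2^1 + 1·2^2
  c_7 = 3 = 1·2^0 + 1·2^1
p-restricted factor λ_0 = (1, 0, 1, 1, 0, 0, 1)
p-restricted factor λ_1 = (0, 0, 0, 1, 1, 0, 1)
p-restricted factor λ_2 = (0, 0, 0, 1, 1, 1, 0)

((1, 0, 1, 1, 0, 0, 1), (0, 0, 0, 1, 1, 0, 1), (0, 0, 0, 1, 1, 1, 0))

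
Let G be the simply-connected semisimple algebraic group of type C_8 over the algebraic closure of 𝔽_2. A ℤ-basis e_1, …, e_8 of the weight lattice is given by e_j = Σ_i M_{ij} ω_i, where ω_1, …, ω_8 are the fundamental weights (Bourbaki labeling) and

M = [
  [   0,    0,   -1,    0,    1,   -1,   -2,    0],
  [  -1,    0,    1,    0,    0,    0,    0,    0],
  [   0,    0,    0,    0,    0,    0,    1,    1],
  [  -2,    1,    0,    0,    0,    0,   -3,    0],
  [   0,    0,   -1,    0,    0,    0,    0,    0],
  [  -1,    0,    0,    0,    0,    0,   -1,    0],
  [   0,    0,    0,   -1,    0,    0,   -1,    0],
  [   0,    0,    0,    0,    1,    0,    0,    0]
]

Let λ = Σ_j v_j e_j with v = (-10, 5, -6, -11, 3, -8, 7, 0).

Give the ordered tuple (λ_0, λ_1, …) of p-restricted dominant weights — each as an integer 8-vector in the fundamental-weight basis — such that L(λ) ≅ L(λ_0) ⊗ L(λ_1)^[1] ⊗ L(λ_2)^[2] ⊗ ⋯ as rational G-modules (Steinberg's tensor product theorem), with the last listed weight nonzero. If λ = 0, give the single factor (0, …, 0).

Converting to the ω-basis (c_i = row i of M dotted with v = (-10, 5, -6, -11, 3, -8, 7, 0)):
  c_1 = 0*-10 + 0*5 + -1*-6 + 0*-11 + 1*3 + -1*-8 + -2*7 + 0*0 = 3
  c_2 = -1*-10 + 0*5 + 1*-6 + 0*-11 + 0*3 + 0*-8 + 0*7 + 0*0 = 4
  c_3 = 0*-10 + 0*5 + 0*-6 + 0*-11 + 0*3 + 0*-8 + 1*7 + 1*0 = 7
  c_4 = -2*-10 + 1*5 + 0*-6 + 0*-11 + 0*3 + 0*-8 + -3*7 + 0*0 = 4
  c_5 = 0*-10 + 0*5 + -1*-6 + 0*-11 + 0*3 + 0*-8 + 0*7 + 0*0 = 6
  c_6 = -1*-10 + 0*5 + 0*-6 + 0*-11 + 0*3 + 0*-8 + -1*7 + 0*0 = 3
  c_7 = 0*-10 + 0*5 + 0*-6 + -1*-11 + 0*3 + 0*-8 + -1*7 + 0*0 = 4
  c_8 = 0*-10 + 0*5 + 0*-6 + 0*-11 + 1*3 + 0*-8 + 0*7 + 0*0 = 3
Expand coordinatewise in base 2:
  c_1 = 3 = 1·2^0 + 1·2^1
  c_2 = 4 = 0·2^0 + 0·2^1 + 1·2^2
  c_3 = 7 = 1·2^0 + 1·2^1 + 1·2^2
  c_4 = 4 = 0·2^0 + 0·2^1 + 1·2^2
  c_5 = 6 = 0·2^0 + 1·2^1 + 1·2^2
  c_6 = 3 = 1·2^0 + 1·2^1
  c_7 = 4 = 0·2^0 + 0·2^1 + 1·2^2
  c_8 = 3 = 1·2^0 + 1·2^1
p-restricted factor λ_0 = (1, 0, 1, 0, 0, 1, 0, 1)
p-restricted factor λ_1 = (1, 0, 1, 0, 1, 1, 0, 1)
p-restricted factor λ_2 = (0, 1, 1, 1, 1, 0, 1, 0)

((1, 0, 1, 0, 0, 1, 0, 1), (1, 0, 1, 0, 1, 1, 0, 1), (0, 1, 1, 1, 1, 0, 1, 0))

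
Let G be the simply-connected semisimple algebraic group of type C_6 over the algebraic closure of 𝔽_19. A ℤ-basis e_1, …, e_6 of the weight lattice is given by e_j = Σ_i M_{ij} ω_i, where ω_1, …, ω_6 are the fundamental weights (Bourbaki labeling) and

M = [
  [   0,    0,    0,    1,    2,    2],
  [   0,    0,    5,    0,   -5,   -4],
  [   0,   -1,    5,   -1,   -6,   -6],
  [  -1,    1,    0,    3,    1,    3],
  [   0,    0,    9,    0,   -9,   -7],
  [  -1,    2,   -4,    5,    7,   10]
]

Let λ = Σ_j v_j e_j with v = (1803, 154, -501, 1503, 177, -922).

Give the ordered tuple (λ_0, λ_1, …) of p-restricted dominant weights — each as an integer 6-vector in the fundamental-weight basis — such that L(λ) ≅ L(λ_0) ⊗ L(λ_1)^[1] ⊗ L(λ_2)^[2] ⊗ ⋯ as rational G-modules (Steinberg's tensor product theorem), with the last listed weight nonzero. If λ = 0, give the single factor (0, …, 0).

((13, 13, 4, 5, 10, 5), (0, 15, 16, 14, 18, 2))

In the fundamental-weight basis, λ has coordinates c = M·v (v = (1803, 154, -501, 1503, 177, -922)):
  c_1 = (0)·(1803) + (0)·(154) + (0)·(-501) + (1)·(1503) + (2)·(177) + (2)·(-922) = 13
  c_2 = (0)·(1803) + (0)·(154) + (5)·(-501) + (0)·(1503) + (-5)·(177) + (-4)·(-922) = 298
  c_3 = (0)·(1803) + (-1)·(154) + (5)·(-501) + (-1)·(1503) + (-6)·(177) + (-6)·(-922) = 308
  c_4 = (-1)·(1803) + (1)·(154) + (0)·(-501) + (3)·(1503) + (1)·(177) + (3)·(-922) = 271
  c_5 = (0)·(1803) + (0)·(154) + (9)·(-501) + (0)·(1503) + (-9)·(177) + (-7)·(-922) = 352
  c_6 = (-1)·(1803) + (2)·(154) + (-4)·(-501) + (5)·(1503) + (7)·(177) + (10)·(-922) = 43
p = 19; digits c_i = Σ_j d_{ij}·19^j, 0 ≤ d_{ij} < 19:
  c_1 = 13 = 13·19^0
  c_2 = 298 = 13·19^0 + 15·19^1
  c_3 = 308 = 4·19^0 + 16·19^1
  c_4 = 271 = 5·19^0 + 14·19^1
  c_5 = 352 = 10·19^0 + 18·19^1
  c_6 = 43 = 5·19^0 + 2·19^1
p-restricted factor λ_0 = (13, 13, 4, 5, 10, 5)
p-restricted factor λ_1 = (0, 15, 16, 14, 18, 2)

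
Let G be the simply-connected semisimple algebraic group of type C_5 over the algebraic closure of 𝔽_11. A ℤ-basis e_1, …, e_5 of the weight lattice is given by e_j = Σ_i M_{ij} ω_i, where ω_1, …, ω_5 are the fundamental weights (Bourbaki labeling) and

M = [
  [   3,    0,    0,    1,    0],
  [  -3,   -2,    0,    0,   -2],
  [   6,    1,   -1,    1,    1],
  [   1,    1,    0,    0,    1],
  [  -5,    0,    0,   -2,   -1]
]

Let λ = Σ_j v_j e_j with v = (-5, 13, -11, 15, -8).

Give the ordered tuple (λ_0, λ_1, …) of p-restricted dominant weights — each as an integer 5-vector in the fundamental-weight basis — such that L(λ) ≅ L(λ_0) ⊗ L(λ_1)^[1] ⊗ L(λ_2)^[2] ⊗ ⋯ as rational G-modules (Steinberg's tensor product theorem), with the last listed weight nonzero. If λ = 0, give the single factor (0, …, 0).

((0, 5, 1, 0, 3),)

ω-coordinates c = M·v, v = (-5, 13, -11, 15, -8):
  c_1 = 3*-5 + 0*13 + 0*-11 + 1*15 + 0*-8 = 0
  c_2 = -3*-5 + -2*13 + 0*-11 + 0*15 + -2*-8 = 5
  c_3 = 6*-5 + 1*13 + -1*-11 + 1*15 + 1*-8 = 1
  c_4 = 1*-5 + 1*13 + 0*-11 + 0*15 + 1*-8 = 0
  c_5 = -5*-5 + 0*13 + 0*-11 + -2*15 + -1*-8 = 3
p = 11; digits c_i = Σ_j d_{ij}·11^j, 0 ≤ d_{ij} < 11:
  c_1 = 0
  c_2 = 5 = 5·11^0
  c_3 = 1 = 1·11^0
  c_4 = 0
  c_5 = 3 = 3·11^0
λ_0 = (0, 5, 1, 0, 3)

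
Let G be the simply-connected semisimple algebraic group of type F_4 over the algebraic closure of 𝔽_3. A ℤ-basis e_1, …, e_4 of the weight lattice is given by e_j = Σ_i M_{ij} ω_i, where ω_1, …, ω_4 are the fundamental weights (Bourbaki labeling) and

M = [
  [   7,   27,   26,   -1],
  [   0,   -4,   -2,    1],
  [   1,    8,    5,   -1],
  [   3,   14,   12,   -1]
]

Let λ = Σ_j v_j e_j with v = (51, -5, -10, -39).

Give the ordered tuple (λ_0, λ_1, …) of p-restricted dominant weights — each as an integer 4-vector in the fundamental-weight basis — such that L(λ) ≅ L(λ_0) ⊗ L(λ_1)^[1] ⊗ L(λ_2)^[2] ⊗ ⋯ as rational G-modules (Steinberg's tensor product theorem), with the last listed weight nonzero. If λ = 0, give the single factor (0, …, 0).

((1, 1, 0, 2),)

Compute c_i = Σ_j M_{ij} v_j with v = (51, -5, -10, -39):
  c_1 = 7·51 + (27)·(-5) + (26)·(-10) + (-1)·(-39) = 1
  c_2 = 0·51 + (-4)·(-5) + (-2)·(-10) + (1)·(-39) = 1
  c_3 = 1·51 + (8)·(-5) + (5)·(-10) + (-1)·(-39) = 0
  c_4 = 3·51 + (14)·(-5) + (12)·(-10) + (-1)·(-39) = 2
p = 3; digits c_i = Σ_j d_{ij}·3^j, 0 ≤ d_{ij} < 3:
  c_1 = 1 = 1·3^0
  c_2 = 1 = 1·3^0
  c_3 = 0
  c_4 = 2 = 2·3^0
Factor λ_0 = (1, 1, 0, 2)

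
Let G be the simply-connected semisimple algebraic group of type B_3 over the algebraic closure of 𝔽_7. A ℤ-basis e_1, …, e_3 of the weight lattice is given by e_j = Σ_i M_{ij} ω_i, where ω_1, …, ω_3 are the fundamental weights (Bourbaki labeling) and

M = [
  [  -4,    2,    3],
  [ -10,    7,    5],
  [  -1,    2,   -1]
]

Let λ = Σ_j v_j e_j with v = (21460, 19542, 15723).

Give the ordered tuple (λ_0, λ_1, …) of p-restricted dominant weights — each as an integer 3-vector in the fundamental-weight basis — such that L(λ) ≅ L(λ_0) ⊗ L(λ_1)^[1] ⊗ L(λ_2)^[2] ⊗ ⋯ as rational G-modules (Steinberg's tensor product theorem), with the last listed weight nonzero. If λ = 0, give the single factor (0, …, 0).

((0, 4, 4), (3, 3, 5), (1, 2, 3), (1, 2, 5))

ω-coordinates c = M·v, v = (21460, 19542, 15723):
  c_1 = (-4)·(21460) + 2·19542 + 3·15723 = 413
  c_2 = (-10)·(21460) + 7·19542 + 5·15723 = 809
  c_3 = (-1)·(21460) + 2·19542 + (-1)·(15723) = 1901
Writing each c_i in base p = 7:
  c_1 = 413 = 0·7^0 + 3·7^1 + 1·7^2 + 1·7^3
  c_2 = 809 = 4·7^0 + 3·7^1 + 2·7^2 + 2·7^3
  c_3 = 1901 = 4·7^0 + 5·7^1 + 3·7^2 + 5·7^3
Factor λ_0 = (0, 4, 4)
Factor λ_1 = (3, 3, 5)
Factor λ_2 = (1, 2, 3)
Factor λ_3 = (1, 2, 5)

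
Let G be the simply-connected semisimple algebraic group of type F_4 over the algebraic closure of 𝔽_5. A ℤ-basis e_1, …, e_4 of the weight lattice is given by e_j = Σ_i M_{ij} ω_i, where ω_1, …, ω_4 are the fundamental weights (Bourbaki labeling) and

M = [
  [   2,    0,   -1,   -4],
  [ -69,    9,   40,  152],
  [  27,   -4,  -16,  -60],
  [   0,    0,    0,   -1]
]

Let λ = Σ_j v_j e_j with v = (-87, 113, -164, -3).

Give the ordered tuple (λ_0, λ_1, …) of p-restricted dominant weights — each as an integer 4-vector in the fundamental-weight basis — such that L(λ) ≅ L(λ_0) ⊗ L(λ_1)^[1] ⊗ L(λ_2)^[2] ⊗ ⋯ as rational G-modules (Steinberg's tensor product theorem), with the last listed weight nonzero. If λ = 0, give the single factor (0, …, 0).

((2, 4, 3, 3),)

ω-coordinates c = M·v, v = (-87, 113, -164, -3):
  c_1 = (2)·(-87) + (0)·(113) + (-1)·(-164) + (-4)·(-3) = 2
  c_2 = (-69)·(-87) + (9)·(113) + (40)·(-164) + (152)·(-3) = 4
  c_3 = (27)·(-87) + (-4)·(113) + (-16)·(-164) + (-60)·(-3) = 3
  c_4 = (0)·(-87) + (0)·(113) + (0)·(-164) + (-1)·(-3) = 3
Expand coordinatewise in base 5:
  c_1 = 2 = 2·5^0
  c_2 = 4 = 4·5^0
  c_3 = 3 = 3·5^0
  c_4 = 3 = 3·5^0
Factor λ_0 = (2, 4, 3, 3)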